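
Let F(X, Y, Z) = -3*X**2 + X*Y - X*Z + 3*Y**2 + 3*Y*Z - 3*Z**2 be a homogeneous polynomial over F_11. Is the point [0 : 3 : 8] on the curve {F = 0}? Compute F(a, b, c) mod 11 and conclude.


F(0,3,8) ≡ 6 (mod 11); P is NOT on the curve.

Evaluate F(0, 3, 8) term-by-term (mod 11).
  -3*X**2 ↦ -3·0·1·1 = 0
  X*Y ↦ 1·0·3·1 = 0
  -X*Z ↦ -1·0·1·8 = 0
  3*Y**2 ↦ 3·1·9·1 = 27
  3*Y*Z ↦ 3·1·3·8 = 72
  -3*Z**2 ↦ -3·1·1·64 = -192
Sum: F(0, 3, 8) = (0) + (0) + (0) + (27) + (72) + (-192) = -93.
Reducing mod 11: -93 ≡ 6 (mod 11).
Since F(a, b, c) ≡ 6 ≠ 0 (mod 11), P does NOT lie on the curve.


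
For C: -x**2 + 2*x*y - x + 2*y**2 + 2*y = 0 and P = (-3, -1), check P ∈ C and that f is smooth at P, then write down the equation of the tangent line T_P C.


Tangent line at P: 3*x - 8*y + 1 = 0.

Step 1: f(-3, -1) = 0, so P lies on C.
Step 2: partial derivatives
  f_x(x, y) = -2*x + 2*y - 1, f_y(x, y) = 2*x + 4*y + 2.
  f_x(P) = 3, f_y(P) = -8 (gradient nonzero, so P is smooth).
Step 3: tangent line at P: 3·(x − -3) + -8·(y − -1) = 0.
Expanding: 3*x - 8*y + 1 = 0.


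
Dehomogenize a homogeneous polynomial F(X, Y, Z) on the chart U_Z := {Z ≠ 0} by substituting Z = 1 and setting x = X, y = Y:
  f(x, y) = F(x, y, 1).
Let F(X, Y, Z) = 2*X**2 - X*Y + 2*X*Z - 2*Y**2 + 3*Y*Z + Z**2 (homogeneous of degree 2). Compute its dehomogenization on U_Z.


f(x, y) = 2*x**2 - x*y + 2*x - 2*y**2 + 3*y + 1

On U_Z we set Z = 1. Each monomial c·X^i·Y^j·Z^k in F becomes c·x^i·y^j·1^k = c·x^i·y^j.
Substituting Z = 1: F(X, Y, 1) = 2*x**2 - x*y + 2*x - 2*y**2 + 3*y + 1.
Note: deg(f) ≤ deg(F) = 2; strict inequality happens when F is divisible by Z (lost terms).


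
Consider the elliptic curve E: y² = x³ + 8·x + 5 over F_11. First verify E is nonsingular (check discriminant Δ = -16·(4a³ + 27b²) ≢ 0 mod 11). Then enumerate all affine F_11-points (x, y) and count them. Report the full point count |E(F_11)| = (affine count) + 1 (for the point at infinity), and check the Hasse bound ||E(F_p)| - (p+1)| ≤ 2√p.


Affine points = {(0, 4), (0, 7), (1, 5), (1, 6), (3, 1), (3, 10), (5, 4), (5, 7), (6, 4), (6, 7), (8, 3), (8, 8), (9, 5), (9, 6)}; affine count = 14; |E(F_11)| = 15.

Discriminant check: Δ ∝ 4a³ + 27b² = 4·8³ + 27·5² = 4·512 + 27·25 ≡ 6 (mod 11). Nonzero ⇒ E is nonsingular.
For each x ∈ F_11, compute rhs = x³ + 8·x + 5 mod 11, then count y ∈ F_11 with y² ≡ rhs.
  x = 0: rhs = 5, matching y values: 4, 7 (2 points).
  x = 1: rhs = 3, matching y values: 5, 6 (2 points).
  x = 2: rhs = 7, matching y values: none (0 points).
  x = 3: rhs = 1, matching y values: 1, 10 (2 points).
  x = 4: rhs = 2, matching y values: none (0 points).
  x = 5: rhs = 5, matching y values: 4, 7 (2 points).
  x = 6: rhs = 5, matching y values: 4, 7 (2 points).
  x = 7: rhs = 8, matching y values: none (0 points).
  x = 8: rhs = 9, matching y values: 3, 8 (2 points).
  x = 9: rhs = 3, matching y values: 5, 6 (2 points).
  x = 10: rhs = 7, matching y values: none (0 points).
Total affine count: 14.
Full point count |E(F_11)| = 14 + 1 = 15.
Hasse bound: |15 − (11+1)| = |3| = 3 ≤ 2√11 ≈ 6.6332 ✓.


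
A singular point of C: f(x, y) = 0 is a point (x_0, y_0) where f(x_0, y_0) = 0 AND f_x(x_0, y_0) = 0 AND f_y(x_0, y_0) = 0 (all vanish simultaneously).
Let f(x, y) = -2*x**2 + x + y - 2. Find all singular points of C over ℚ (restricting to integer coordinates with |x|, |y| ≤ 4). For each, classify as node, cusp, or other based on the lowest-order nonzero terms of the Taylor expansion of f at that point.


No singular points in the scanned grid; C is smooth there.

Compute partial derivatives:
  f_x = 1 - 4*x.
  f_y = 1.
f_y = 1 is a nonzero constant, so f_y never vanishes: no point (x, y) can satisfy f = f_x = f_y = 0. In particular no (x, y) ∈ {−4, ..., 4}² is singular; the curve is smooth.


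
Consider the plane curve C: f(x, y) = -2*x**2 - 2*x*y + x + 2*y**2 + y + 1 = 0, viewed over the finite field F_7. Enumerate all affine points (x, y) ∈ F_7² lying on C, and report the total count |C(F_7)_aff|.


Affine F_7-points: {(0, 5), (1, 0), (1, 4), (2, 6), (3, 0), (3, 6), (6, 4), (6, 5)}; count = 8.

For each of the 49 pairs (x, y) ∈ F_7², evaluate f(x, y) mod 7. Record the zeros.
  x = 0: [0↦1, 1↦4, 2↦4, 3↦1, 4↦2, 5↦0, 6↦2]  zeros at y ∈ {5}
  x = 1: [0↦0, 1↦1, 2↦6, 3↦1, 4↦0, 5↦3, 6↦3]  zeros at y ∈ {0, 4}
  x = 2: [0↦2, 1↦1, 2↦4, 3↦4, 4↦1, 5↦2, 6↦0]  zeros at y ∈ {6}
  x = 3: [0↦0, 1↦4, 2↦5, 3↦3, 4↦5, 5↦4, 6↦0]  zeros at y ∈ {0, 6}
  x = 4: [0↦1, 1↦3, 2↦2, 3↦5, 4↦5, 5↦2, 6↦3]  zeros at y ∈ ∅
  x = 5: [0↦5, 1↦5, 2↦2, 3↦3, 4↦1, 5↦3, 6↦2]  zeros at y ∈ ∅
  x = 6: [0↦5, 1↦3, 2↦5, 3↦4, 4↦0, 5↦0, 6↦4]  zeros at y ∈ {4, 5}
Collecting zeros: affine points = {(0, 5), (1, 0), (1, 4), (2, 6), (3, 0), (3, 6), (6, 4), (6, 5)}.
Total count |C(F_7)_aff| = 8.


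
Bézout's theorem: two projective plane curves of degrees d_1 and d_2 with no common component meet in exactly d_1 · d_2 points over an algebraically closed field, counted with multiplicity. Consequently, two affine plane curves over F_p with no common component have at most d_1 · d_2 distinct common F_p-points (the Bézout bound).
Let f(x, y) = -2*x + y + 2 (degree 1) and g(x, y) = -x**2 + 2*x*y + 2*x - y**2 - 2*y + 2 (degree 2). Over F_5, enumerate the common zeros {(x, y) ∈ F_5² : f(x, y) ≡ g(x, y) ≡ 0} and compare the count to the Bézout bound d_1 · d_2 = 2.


Common zeros: ∅; count = 0; Bézout bound = 2.

deg(f) = 1, deg(g) = 2, so Bézout bound = 2.
Scan x ∈ F_5. For each x, list the y ∈ F_5 with f(x, y) ≡ 0 and those with g(x, y) ≡ 0 (mod 5); the common zeros in that column are the intersection.
  x = 0: f ≡ 0 at y ∈ {3}; g ≡ 0 at y ∈ ∅; common: ∅.
  x = 1: f ≡ 0 at y ∈ {0}; g ≡ 0 at y ∈ ∅; common: ∅.
  x = 2: f ≡ 0 at y ∈ {2}; g ≡ 0 at y ∈ ∅; common: ∅.
  x = 3: f ≡ 0 at y ∈ {4}; g ≡ 0 at y ∈ ∅; common: ∅.
  x = 4: f ≡ 0 at y ∈ {1}; g ≡ 0 at y ∈ ∅; common: ∅.
Collecting: common zeros = ∅, so the count is 0.
Comparison with the Bézout bound: 0 ≤ 2 = deg(f)·deg(g), as expected for curves with no common component (the affine F_5-count falls short of the bound because intersections may lie at infinity, over extension fields, or carry multiplicity).


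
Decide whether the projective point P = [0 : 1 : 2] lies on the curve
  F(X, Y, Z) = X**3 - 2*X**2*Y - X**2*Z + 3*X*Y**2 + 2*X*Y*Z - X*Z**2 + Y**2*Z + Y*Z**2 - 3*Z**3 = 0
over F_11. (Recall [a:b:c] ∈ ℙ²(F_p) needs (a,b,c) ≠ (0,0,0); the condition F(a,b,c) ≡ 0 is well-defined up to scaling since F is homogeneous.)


F(0,1,2) ≡ 4 (mod 11); P is NOT on the curve.

Evaluate F(0, 1, 2) term-by-term (mod 11).
  X**3 ↦ 1·0·1·1 = 0
  -2*X**2*Y ↦ -2·0·1·1 = 0
  -X**2*Z ↦ -1·0·1·2 = 0
  3*X*Y**2 ↦ 3·0·1·1 = 0
  2*X*Y*Z ↦ 2·0·1·2 = 0
  -X*Z**2 ↦ -1·0·1·4 = 0
  Y**2*Z ↦ 1·1·1·2 = 2
  Y*Z**2 ↦ 1·1·1·4 = 4
  -3*Z**3 ↦ -3·1·1·8 = -24
Sum: F(0, 1, 2) = (0) + (0) + (0) + (0) + (0) + (0) + (2) + (4) + (-24) = -18.
Reducing mod 11: -18 ≡ 4 (mod 11).
Since F(a, b, c) ≡ 4 ≠ 0 (mod 11), P does NOT lie on the curve.


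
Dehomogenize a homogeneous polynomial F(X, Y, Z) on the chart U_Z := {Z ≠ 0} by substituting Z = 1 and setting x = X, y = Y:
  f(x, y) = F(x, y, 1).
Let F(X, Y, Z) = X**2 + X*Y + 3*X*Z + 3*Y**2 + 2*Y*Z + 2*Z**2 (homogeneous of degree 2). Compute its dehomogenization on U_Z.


f(x, y) = x**2 + x*y + 3*x + 3*y**2 + 2*y + 2

On U_Z we set Z = 1. Each monomial c·X^i·Y^j·Z^k in F becomes c·x^i·y^j·1^k = c·x^i·y^j.
Substituting Z = 1: F(X, Y, 1) = x**2 + x*y + 3*x + 3*y**2 + 2*y + 2.
Note: deg(f) ≤ deg(F) = 2; strict inequality happens when F is divisible by Z (lost terms).


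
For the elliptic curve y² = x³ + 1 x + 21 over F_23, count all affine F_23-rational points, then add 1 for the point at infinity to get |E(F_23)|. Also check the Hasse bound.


Affine points = {(1, 0), (2, 10), (2, 13), (5, 6), (5, 17), (6, 6), (6, 17), (7, 7), (7, 16), (8, 9), (8, 14), (9, 0), (11, 11), (11, 12), (12, 6), (12, 17), (13, 0), (16, 4), (16, 19), (17, 11), (17, 12), (18, 11), (18, 12)}; affine count = 23; |E(F_23)| = 24.

Discriminant check: Δ ∝ 4a³ + 27b² = 4·1³ + 27·21² = 4·1 + 27·441 ≡ 20 (mod 23). Nonzero ⇒ E is nonsingular.
For each x ∈ F_23, compute rhs = x³ + 1·x + 21 mod 23, then count y ∈ F_23 with y² ≡ rhs.
  x = 0: rhs = 21, matching y values: none (0 points).
  x = 1: rhs = 0, matching y values: 0 (1 points).
  x = 2: rhs = 8, matching y values: 10, 13 (2 points).
  x = 3: rhs = 5, matching y values: none (0 points).
  x = 4: rhs = 20, matching y values: none (0 points).
  x = 5: rhs = 13, matching y values: 6, 17 (2 points).
  x = 6: rhs = 13, matching y values: 6, 17 (2 points).
  x = 7: rhs = 3, matching y values: 7, 16 (2 points).
  x = 8: rhs = 12, matching y values: 9, 14 (2 points).
  x = 9: rhs = 0, matching y values: 0 (1 points).
  x = 10: rhs = 19, matching y values: none (0 points).
  x = 11: rhs = 6, matching y values: 11, 12 (2 points).
  x = 12: rhs = 13, matching y values: 6, 17 (2 points).
  x = 13: rhs = 0, matching y values: 0 (1 points).
  x = 14: rhs = 19, matching y values: none (0 points).
  x = 15: rhs = 7, matching y values: none (0 points).
  x = 16: rhs = 16, matching y values: 4, 19 (2 points).
  x = 17: rhs = 6, matching y values: 11, 12 (2 points).
  x = 18: rhs = 6, matching y values: 11, 12 (2 points).
  x = 19: rhs = 22, matching y values: none (0 points).
  x = 20: rhs = 14, matching y values: none (0 points).
  x = 21: rhs = 11, matching y values: none (0 points).
  x = 22: rhs = 19, matching y values: none (0 points).
Total affine count: 23.
Full point count |E(F_23)| = 23 + 1 = 24.
Hasse bound: |24 − (23+1)| = |0| = 0 ≤ 2√23 ≈ 9.5917 ✓.


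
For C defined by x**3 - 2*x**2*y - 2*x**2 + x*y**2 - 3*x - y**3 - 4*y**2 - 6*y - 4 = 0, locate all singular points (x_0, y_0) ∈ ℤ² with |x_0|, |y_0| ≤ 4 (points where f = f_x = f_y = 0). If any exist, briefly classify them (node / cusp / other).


Singular points: {(-1, -2)}; classification: node.

Compute partial derivatives:
  f_x = 3*x**2 - 4*x*y - 4*x + y**2 - 3.
  f_y = -2*x**2 + 2*x*y - 3*y**2 - 8*y - 6.
Scan x_0 ∈ {−4, ..., 4}. For each x_0, f_y(x_0, y) is a polynomial in y; find its integer roots y ∈ {−4, ..., 4}, then test f_x and f at those candidates.
  x = -4: f_y(-4, y) = -3*y**2 - 16*y - 38; no integer root y with |y| ≤ 4.
  x = -3: f_y(-3, y) = -3*y**2 - 14*y - 24; no integer root y with |y| ≤ 4.
  x = -2: f_y(-2, y) = -3*y**2 - 12*y - 14; no integer root y with |y| ≤ 4.
  x = -1: f_y(-1, y) = -3*y**2 - 10*y - 8; vanishes at y ∈ {-2}. (-1, -2): f_x = 0, f = 0 — SINGULAR.
  x = 0: f_y(0, y) = -3*y**2 - 8*y - 6; no integer root y with |y| ≤ 4.
  x = 1: f_y(1, y) = -3*y**2 - 6*y - 8; no integer root y with |y| ≤ 4.
  x = 2: f_y(2, y) = -3*y**2 - 4*y - 14; no integer root y with |y| ≤ 4.
  x = 3: f_y(3, y) = -3*y**2 - 2*y - 24; no integer root y with |y| ≤ 4.
  x = 4: f_y(4, y) = -3*y**2 - 38; no integer root y with |y| ≤ 4.
Only singular point on the grid: (-1, -2).
Classify: substitute x = -1 + u, y = -2 + v and expand: f = u**3 - 2*u**2*v - u**2 + u*v**2 - v**3 + v**2.
No constant or linear terms (consistent with a singular point). Quadratic part: -u**2 + v**2. Cubic part: u**3 - 2*u**2*v + u*v**2 - v**3.
The quadratic part v**2 - u**2 = (v − u)(v + u) splits into two distinct linear factors, so there are two distinct tangent lines y − -2 = ±(x − -1) — this is a node (ordinary double point).
Classification: node.


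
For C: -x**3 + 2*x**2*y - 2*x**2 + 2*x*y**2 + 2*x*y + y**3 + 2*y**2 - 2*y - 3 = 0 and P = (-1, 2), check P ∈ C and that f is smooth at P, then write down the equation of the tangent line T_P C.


Tangent line at P: 5*x + 10*y - 15 = 0.

Step 1: f(-1, 2) = 0, so P lies on C.
Step 2: partial derivatives
  f_x(x, y) = -3*x**2 + 4*x*y - 4*x + 2*y**2 + 2*y, f_y(x, y) = 2*x**2 + 4*x*y + 2*x + 3*y**2 + 4*y - 2.
  f_x(P) = 5, f_y(P) = 10 (gradient nonzero, so P is smooth).
Step 3: tangent line at P: 5·(x − -1) + 10·(y − 2) = 0.
Expanding: 5*x + 10*y - 15 = 0.


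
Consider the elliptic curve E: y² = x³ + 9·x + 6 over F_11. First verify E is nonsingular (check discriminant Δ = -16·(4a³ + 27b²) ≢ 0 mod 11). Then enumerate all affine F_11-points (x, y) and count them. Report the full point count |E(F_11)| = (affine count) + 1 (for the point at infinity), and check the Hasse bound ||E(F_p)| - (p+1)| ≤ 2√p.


Affine points = {(1, 4), (1, 7), (3, 4), (3, 7), (5, 0), (6, 1), (6, 10), (7, 4), (7, 7)}; affine count = 9; |E(F_11)| = 10.

Discriminant check: Δ ∝ 4a³ + 27b² = 4·9³ + 27·6² = 4·729 + 27·36 ≡ 5 (mod 11). Nonzero ⇒ E is nonsingular.
For each x ∈ F_11, compute rhs = x³ + 9·x + 6 mod 11, then count y ∈ F_11 with y² ≡ rhs.
  x = 0: rhs = 6, matching y values: none (0 points).
  x = 1: rhs = 5, matching y values: 4, 7 (2 points).
  x = 2: rhs = 10, matching y values: none (0 points).
  x = 3: rhs = 5, matching y values: 4, 7 (2 points).
  x = 4: rhs = 7, matching y values: none (0 points).
  x = 5: rhs = 0, matching y values: 0 (1 points).
  x = 6: rhs = 1, matching y values: 1, 10 (2 points).
  x = 7: rhs = 5, matching y values: 4, 7 (2 points).
  x = 8: rhs = 7, matching y values: none (0 points).
  x = 9: rhs = 2, matching y values: none (0 points).
  x = 10: rhs = 7, matching y values: none (0 points).
Total affine count: 9.
Full point count |E(F_11)| = 9 + 1 = 10.
Hasse bound: |10 − (11+1)| = |-2| = 2 ≤ 2√11 ≈ 6.6332 ✓.


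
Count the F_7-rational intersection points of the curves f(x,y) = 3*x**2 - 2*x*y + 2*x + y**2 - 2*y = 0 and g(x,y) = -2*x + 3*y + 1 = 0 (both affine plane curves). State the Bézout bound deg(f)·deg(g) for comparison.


Common zeros: {(0, 2), (4, 0)}; count = 2; Bézout bound = 2.

deg(f) = 2, deg(g) = 1, so Bézout bound = 2.
Scan x ∈ F_7. For each x, list the y ∈ F_7 with f(x, y) ≡ 0 and those with g(x, y) ≡ 0 (mod 7); the common zeros in that column are the intersection.
  x = 0: f ≡ 0 at y ∈ {0, 2}; g ≡ 0 at y ∈ {2}; common: {2}.
  x = 1: f ≡ 0 at y ∈ ∅; g ≡ 0 at y ∈ {5}; common: ∅.
  x = 2: f ≡ 0 at y ∈ {3}; g ≡ 0 at y ∈ {1}; common: ∅.
  x = 3: f ≡ 0 at y ∈ {2, 6}; g ≡ 0 at y ∈ {4}; common: ∅.
  x = 4: f ≡ 0 at y ∈ {0, 3}; g ≡ 0 at y ∈ {0}; common: {0}.
  x = 5: f ≡ 0 at y ∈ {6}; g ≡ 0 at y ∈ {3}; common: ∅.
  x = 6: f ≡ 0 at y ∈ ∅; g ≡ 0 at y ∈ {6}; common: ∅.
Collecting: common zeros = {(0, 2), (4, 0)}, so the count is 2.
Comparison with the Bézout bound: 2 ≤ 2 = deg(f)·deg(g), as expected for curves with no common component (the bound is attained).


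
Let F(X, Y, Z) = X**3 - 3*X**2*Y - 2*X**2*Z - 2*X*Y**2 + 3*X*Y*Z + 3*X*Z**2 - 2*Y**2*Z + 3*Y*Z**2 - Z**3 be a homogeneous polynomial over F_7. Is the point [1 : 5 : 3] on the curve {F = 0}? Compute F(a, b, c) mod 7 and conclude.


F(1,5,3) ≡ 2 (mod 7); P is NOT on the curve.

Evaluate F(1, 5, 3) term-by-term (mod 7).
  X**3 ↦ 1·1·1·1 = 1
  -3*X**2*Y ↦ -3·1·5·1 = -15
  -2*X**2*Z ↦ -2·1·1·3 = -6
  -2*X*Y**2 ↦ -2·1·25·1 = -50
  3*X*Y*Z ↦ 3·1·5·3 = 45
  3*X*Z**2 ↦ 3·1·1·9 = 27
  -2*Y**2*Z ↦ -2·1·25·3 = -150
  3*Y*Z**2 ↦ 3·1·5·9 = 135
  -Z**3 ↦ -1·1·1·27 = -27
Sum: F(1, 5, 3) = (1) + (-15) + (-6) + (-50) + (45) + (27) + (-150) + (135) + (-27) = -40.
Reducing mod 7: -40 ≡ 2 (mod 7).
Since F(a, b, c) ≡ 2 ≠ 0 (mod 7), P does NOT lie on the curve.


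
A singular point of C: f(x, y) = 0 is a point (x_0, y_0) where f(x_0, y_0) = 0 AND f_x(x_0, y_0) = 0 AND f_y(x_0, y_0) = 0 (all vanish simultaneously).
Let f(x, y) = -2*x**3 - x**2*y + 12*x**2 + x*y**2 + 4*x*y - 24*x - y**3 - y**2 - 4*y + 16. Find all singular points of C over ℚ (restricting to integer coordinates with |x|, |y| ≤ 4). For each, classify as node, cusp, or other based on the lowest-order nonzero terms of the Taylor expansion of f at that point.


Singular points: {(2, 0)}; classification: cusp.

Compute partial derivatives:
  f_x = -6*x**2 - 2*x*y + 24*x + y**2 + 4*y - 24.
  f_y = -x**2 + 2*x*y + 4*x - 3*y**2 - 2*y - 4.
Scan x_0 ∈ {−4, ..., 4}. For each x_0, f_y(x_0, y) is a polynomial in y; find its integer roots y ∈ {−4, ..., 4}, then test f_x and f at those candidates.
  x = -4: f_y(-4, y) = -3*y**2 - 10*y - 36; no integer root y with |y| ≤ 4.
  x = -3: f_y(-3, y) = -3*y**2 - 8*y - 25; no integer root y with |y| ≤ 4.
  x = -2: f_y(-2, y) = -3*y**2 - 6*y - 16; no integer root y with |y| ≤ 4.
  x = -1: f_y(-1, y) = -3*y**2 - 4*y - 9; no integer root y with |y| ≤ 4.
  x = 0: f_y(0, y) = -3*y**2 - 2*y - 4; no integer root y with |y| ≤ 4.
  x = 1: f_y(1, y) = -3*y**2 - 1; no integer root y with |y| ≤ 4.
  x = 2: f_y(2, y) = -3*y**2 + 2*y; vanishes at y ∈ {0}. (2, 0): f_x = 0, f = 0 — SINGULAR.
  x = 3: f_y(3, y) = -3*y**2 + 4*y - 1; vanishes at y ∈ {1}. (3, 1): f_x = -7 ≠ 0.
  x = 4: f_y(4, y) = -3*y**2 + 6*y - 4; no integer root y with |y| ≤ 4.
Only singular point on the grid: (2, 0).
Classify: substitute x = 2 + u, y = 0 + v and expand: f = -2*u**3 - u**2*v + u*v**2 - v**3 + v**2.
No constant or linear terms (consistent with a singular point). Quadratic part: v**2. Cubic part: -2*u**3 - u**2*v + u*v**2 - v**3.
The quadratic part v**2 is a perfect square, so there is a single (double) tangent line v = 0, i.e. y = 0. Restricting the cubic part to that line (v = 0) leaves -2*u**3 ≠ 0, so f is not divisible by v and the branch is v² ≈ 2*u**3 to lowest order — this is a cusp.
Classification: cusp.


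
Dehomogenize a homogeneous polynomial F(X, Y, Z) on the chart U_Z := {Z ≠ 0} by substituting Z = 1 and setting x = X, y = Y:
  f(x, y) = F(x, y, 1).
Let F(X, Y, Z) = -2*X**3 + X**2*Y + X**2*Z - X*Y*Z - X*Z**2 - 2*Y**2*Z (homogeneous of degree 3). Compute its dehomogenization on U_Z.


f(x, y) = -2*x**3 + x**2*y + x**2 - x*y - x - 2*y**2

On U_Z we set Z = 1. Each monomial c·X^i·Y^j·Z^k in F becomes c·x^i·y^j·1^k = c·x^i·y^j.
Substituting Z = 1: F(X, Y, 1) = -2*x**3 + x**2*y + x**2 - x*y - x - 2*y**2.
Note: deg(f) ≤ deg(F) = 3; strict inequality happens when F is divisible by Z (lost terms).


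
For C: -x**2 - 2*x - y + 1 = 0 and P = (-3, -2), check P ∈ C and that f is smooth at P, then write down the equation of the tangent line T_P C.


Tangent line at P: 4*x - y + 10 = 0.

Step 1: f(-3, -2) = 0, so P lies on C.
Step 2: partial derivatives
  f_x(x, y) = -2*x - 2, f_y(x, y) = -1.
  f_x(P) = 4, f_y(P) = -1 (gradient nonzero, so P is smooth).
Step 3: tangent line at P: 4·(x − -3) + -1·(y − -2) = 0.
Expanding: 4*x - y + 10 = 0.


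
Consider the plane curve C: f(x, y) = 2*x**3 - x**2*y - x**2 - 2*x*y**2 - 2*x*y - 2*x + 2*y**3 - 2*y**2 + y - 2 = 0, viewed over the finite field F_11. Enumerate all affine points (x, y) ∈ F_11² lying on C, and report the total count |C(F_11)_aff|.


Affine F_11-points: {(0, 8), (1, 7), (4, 4), (8, 1), (8, 9), (8, 10)}; count = 6.

For each of the 121 pairs (x, y) ∈ F_11², evaluate f(x, y) mod 11. Record the zeros.
  x = 0: [0↦9, 1↦10, 2↦8, 3↦4, 4↦10, 5↦5, 6↦1, 7↦10, 8↦0, 9↦5, 10↦4]  zeros at y ∈ {8}
  x = 1: [0↦8, 1↦4, 2↦4, 3↦9, 4↦9, 5↦5, 6↦9, 7↦0, 8↦1, 9↦2, 10↦4]  zeros at y ∈ {7}
  x = 2: [0↦6, 1↦6, 2↦6, 3↦7, 4↦10, 5↦5, 6↦4, 7↦8, 8↦7, 9↦2, 10↦5]  zeros at y ∈ ∅
  x = 3: [0↦4, 1↦6, 2↦4, 3↦10, 4↦3, 5↦6, 6↦9, 7↦2, 8↦8, 9↦6, 10↦8]  zeros at y ∈ ∅
  x = 4: [0↦3, 1↦5, 2↦10, 3↦8, 4↦0, 5↦9, 6↦3, 7↦5, 8↦5, 9↦4, 10↦3]  zeros at y ∈ {4}
  x = 5: [0↦4, 1↦4, 2↦3, 3↦2, 4↦2, 5↦4, 6↦9, 7↦7, 8↦10, 9↦8, 10↦2]  zeros at y ∈ ∅
  x = 6: [0↦8, 1↦4, 2↦6, 3↦4, 4↦10, 5↦3, 6↦6, 7↦9, 8↦2, 9↦8, 10↦6]  zeros at y ∈ ∅
  x = 7: [0↦5, 1↦6, 2↦9, 3↦4, 4↦3, 5↦7, 6↦6, 7↦1, 8↦4, 9↦5, 10↦5]  zeros at y ∈ ∅
  x = 8: [0↦7, 1↦0, 2↦2, 3↦3, 4↦4, 5↦6, 6↦10, 7↦6, 8↦6, 9↦0, 10↦0]  zeros at y ∈ {1, 9, 10}
  x = 9: [0↦4, 1↦9, 2↦8, 3↦2, 4↦3, 5↦1, 6↦8, 7↦3, 8↦9, 9↦5, 10↦3]  zeros at y ∈ ∅
  x = 10: [0↦8, 1↦1, 2↦6, 3↦2, 4↦1, 5↦4, 6↦1, 7↦4, 8↦3, 9↦10, 10↦4]  zeros at y ∈ ∅
Collecting zeros: affine points = {(0, 8), (1, 7), (4, 4), (8, 1), (8, 9), (8, 10)}.
Total count |C(F_11)_aff| = 6.


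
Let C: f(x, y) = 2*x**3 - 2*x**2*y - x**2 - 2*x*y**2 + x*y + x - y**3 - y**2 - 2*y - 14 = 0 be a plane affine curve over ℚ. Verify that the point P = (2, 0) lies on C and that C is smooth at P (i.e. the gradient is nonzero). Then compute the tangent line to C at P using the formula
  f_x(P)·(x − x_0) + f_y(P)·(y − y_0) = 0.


Tangent line at P: 21*x - 8*y - 42 = 0.

Step 1: f(2, 0) = 0, so P lies on C.
Step 2: partial derivatives
  f_x(x, y) = 6*x**2 - 4*x*y - 2*x - 2*y**2 + y + 1, f_y(x, y) = -2*x**2 - 4*x*y + x - 3*y**2 - 2*y - 2.
  f_x(P) = 21, f_y(P) = -8 (gradient nonzero, so P is smooth).
Step 3: tangent line at P: 21·(x − 2) + -8·(y − 0) = 0.
Expanding: 21*x - 8*y - 42 = 0.


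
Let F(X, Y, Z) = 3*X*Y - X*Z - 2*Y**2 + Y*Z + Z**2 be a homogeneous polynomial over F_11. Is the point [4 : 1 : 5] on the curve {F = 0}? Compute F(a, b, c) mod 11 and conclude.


F(4,1,5) ≡ 9 (mod 11); P is NOT on the curve.

Evaluate F(4, 1, 5) term-by-term (mod 11).
  3*X*Y ↦ 3·4·1·1 = 12
  -X*Z ↦ -1·4·1·5 = -20
  -2*Y**2 ↦ -2·1·1·1 = -2
  Y*Z ↦ 1·1·1·5 = 5
  Z**2 ↦ 1·1·1·25 = 25
Sum: F(4, 1, 5) = (12) + (-20) + (-2) + (5) + (25) = 20.
Reducing mod 11: 20 ≡ 9 (mod 11).
Since F(a, b, c) ≡ 9 ≠ 0 (mod 11), P does NOT lie on the curve.


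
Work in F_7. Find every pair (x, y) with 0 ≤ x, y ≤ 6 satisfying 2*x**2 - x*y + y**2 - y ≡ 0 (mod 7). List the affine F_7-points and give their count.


Affine F_7-points: {(0, 0), (0, 1), (3, 2), (4, 1), (4, 4), (5, 2), (5, 4)}; count = 7.

For each of the 49 pairs (x, y) ∈ F_7², evaluate f(x, y) mod 7. Record the zeros.
  x = 0: [0↦0, 1↦0, 2↦2, 3↦6, 4↦5, 5↦6, 6↦2]  zeros at y ∈ {0, 1}
  x = 1: [0↦2, 1↦1, 2↦2, 3↦5, 4↦3, 5↦3, 6↦5]  zeros at y ∈ ∅
  x = 2: [0↦1, 1↦6, 2↦6, 3↦1, 4↦5, 5↦4, 6↦5]  zeros at y ∈ ∅
  x = 3: [0↦4, 1↦1, 2↦0, 3↦1, 4↦4, 5↦2, 6↦2]  zeros at y ∈ {2}
  x = 4: [0↦4, 1↦0, 2↦5, 3↦5, 4↦0, 5↦4, 6↦3]  zeros at y ∈ {1, 4}
  x = 5: [0↦1, 1↦3, 2↦0, 3↦6, 4↦0, 5↦3, 6↦1]  zeros at y ∈ {2, 4}
  x = 6: [0↦2, 1↦3, 2↦6, 3↦4, 4↦4, 5↦6, 6↦3]  zeros at y ∈ ∅
Collecting zeros: affine points = {(0, 0), (0, 1), (3, 2), (4, 1), (4, 4), (5, 2), (5, 4)}.
Total count |C(F_7)_aff| = 7.


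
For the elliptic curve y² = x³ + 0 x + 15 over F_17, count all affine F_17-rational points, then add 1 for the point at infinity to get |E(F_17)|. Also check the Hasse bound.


Affine points = {(0, 7), (0, 10), (1, 4), (1, 13), (3, 5), (3, 12), (5, 2), (5, 15), (7, 1), (7, 16), (8, 0), (9, 8), (9, 9), (12, 3), (12, 14), (13, 6), (13, 11)}; affine count = 17; |E(F_17)| = 18.

Discriminant check: Δ ∝ 4a³ + 27b² = 4·0³ + 27·15² = 4·0 + 27·225 ≡ 6 (mod 17). Nonzero ⇒ E is nonsingular.
For each x ∈ F_17, compute rhs = x³ + 0·x + 15 mod 17, then count y ∈ F_17 with y² ≡ rhs.
  x = 0: rhs = 15, matching y values: 7, 10 (2 points).
  x = 1: rhs = 16, matching y values: 4, 13 (2 points).
  x = 2: rhs = 6, matching y values: none (0 points).
  x = 3: rhs = 8, matching y values: 5, 12 (2 points).
  x = 4: rhs = 11, matching y values: none (0 points).
  x = 5: rhs = 4, matching y values: 2, 15 (2 points).
  x = 6: rhs = 10, matching y values: none (0 points).
  x = 7: rhs = 1, matching y values: 1, 16 (2 points).
  x = 8: rhs = 0, matching y values: 0 (1 points).
  x = 9: rhs = 13, matching y values: 8, 9 (2 points).
  x = 10: rhs = 12, matching y values: none (0 points).
  x = 11: rhs = 3, matching y values: none (0 points).
  x = 12: rhs = 9, matching y values: 3, 14 (2 points).
  x = 13: rhs = 2, matching y values: 6, 11 (2 points).
  x = 14: rhs = 5, matching y values: none (0 points).
  x = 15: rhs = 7, matching y values: none (0 points).
  x = 16: rhs = 14, matching y values: none (0 points).
Total affine count: 17.
Full point count |E(F_17)| = 17 + 1 = 18.
Hasse bound: |18 − (17+1)| = |0| = 0 ≤ 2√17 ≈ 8.2462 ✓.


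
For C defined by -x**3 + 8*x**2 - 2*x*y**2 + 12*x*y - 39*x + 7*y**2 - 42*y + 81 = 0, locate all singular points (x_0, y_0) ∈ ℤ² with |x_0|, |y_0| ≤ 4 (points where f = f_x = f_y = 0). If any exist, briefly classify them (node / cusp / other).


Singular points: {(3, 3)}; classification: node.

Compute partial derivatives:
  f_x = -3*x**2 + 16*x - 2*y**2 + 12*y - 39.
  f_y = -4*x*y + 12*x + 14*y - 42.
Scan x_0 ∈ {−4, ..., 4}. For each x_0, f_y(x_0, y) is a polynomial in y; find its integer roots y ∈ {−4, ..., 4}, then test f_x and f at those candidates.
  x = -4: f_y(-4, y) = 30*y - 90; vanishes at y ∈ {3}. (-4, 3): f_x = -133 ≠ 0.
  x = -3: f_y(-3, y) = 26*y - 78; vanishes at y ∈ {3}. (-3, 3): f_x = -96 ≠ 0.
  x = -2: f_y(-2, y) = 22*y - 66; vanishes at y ∈ {3}. (-2, 3): f_x = -65 ≠ 0.
  x = -1: f_y(-1, y) = 18*y - 54; vanishes at y ∈ {3}. (-1, 3): f_x = -40 ≠ 0.
  x = 0: f_y(0, y) = 14*y - 42; vanishes at y ∈ {3}. (0, 3): f_x = -21 ≠ 0.
  x = 1: f_y(1, y) = 10*y - 30; vanishes at y ∈ {3}. (1, 3): f_x = -8 ≠ 0.
  x = 2: f_y(2, y) = 6*y - 18; vanishes at y ∈ {3}. (2, 3): f_x = -1 ≠ 0.
  x = 3: f_y(3, y) = 2*y - 6; vanishes at y ∈ {3}. (3, 3): f_x = 0, f = 0 — SINGULAR.
  x = 4: f_y(4, y) = 6 - 2*y; vanishes at y ∈ {3}. (4, 3): f_x = -5 ≠ 0.
Only singular point on the grid: (3, 3).
Classify: substitute x = 3 + u, y = 3 + v and expand: f = -u**3 - u**2 - 2*u*v**2 + v**2.
No constant or linear terms (consistent with a singular point). Quadratic part: -u**2 + v**2. Cubic part: -u**3 - 2*u*v**2.
The quadratic part v**2 - u**2 = (v − u)(v + u) splits into two distinct linear factors, so there are two distinct tangent lines y − 3 = ±(x − 3) — this is a node (ordinary double point).
Classification: node.


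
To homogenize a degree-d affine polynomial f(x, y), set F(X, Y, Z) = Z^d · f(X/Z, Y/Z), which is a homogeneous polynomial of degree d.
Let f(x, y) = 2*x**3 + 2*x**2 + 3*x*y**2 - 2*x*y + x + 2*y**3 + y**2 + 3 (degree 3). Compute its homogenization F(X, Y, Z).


F(X, Y, Z) = 2*X**3 + 2*X**2*Z + 3*X*Y**2 - 2*X*Y*Z + X*Z**2 + 2*Y**3 + Y**2*Z + 3*Z**3

deg(f) = 3.
Substitute x = X/Z, y = Y/Z into f, then multiply by Z^3.
  monomial 2·x^3·y^0 ↦ 2·X^3·Y^0·Z^0.
  monomial 2·x^2·y^0 ↦ 2·X^2·Y^0·Z^1.
  monomial 3·x^1·y^2 ↦ 3·X^1·Y^2·Z^0.
  monomial -2·x^1·y^1 ↦ -2·X^1·Y^1·Z^1.
  monomial 1·x^1·y^0 ↦ 1·X^1·Y^0·Z^2.
  monomial 2·x^0·y^3 ↦ 2·X^0·Y^3·Z^0.
  monomial 1·x^0·y^2 ↦ 1·X^0·Y^2·Z^1.
  monomial 3·x^0·y^0 ↦ 3·X^0·Y^0·Z^3.
Collecting: F(X, Y, Z) = 2*X**3 + 2*X**2*Z + 3*X*Y**2 - 2*X*Y*Z + X*Z**2 + 2*Y**3 + Y**2*Z + 3*Z**3.


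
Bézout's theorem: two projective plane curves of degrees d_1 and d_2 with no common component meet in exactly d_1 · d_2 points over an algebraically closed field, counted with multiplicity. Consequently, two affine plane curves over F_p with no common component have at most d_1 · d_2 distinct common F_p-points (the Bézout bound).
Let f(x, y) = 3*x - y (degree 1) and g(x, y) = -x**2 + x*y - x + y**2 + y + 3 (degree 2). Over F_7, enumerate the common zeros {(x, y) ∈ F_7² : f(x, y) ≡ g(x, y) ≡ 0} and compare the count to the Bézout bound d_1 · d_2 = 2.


Common zeros: ∅; count = 0; Bézout bound = 2.

deg(f) = 1, deg(g) = 2, so Bézout bound = 2.
Scan x ∈ F_7. For each x, list the y ∈ F_7 with f(x, y) ≡ 0 and those with g(x, y) ≡ 0 (mod 7); the common zeros in that column are the intersection.
  x = 0: f ≡ 0 at y ∈ {0}; g ≡ 0 at y ∈ ∅; common: ∅.
  x = 1: f ≡ 0 at y ∈ {3}; g ≡ 0 at y ∈ {6}; common: ∅.
  x = 2: f ≡ 0 at y ∈ {6}; g ≡ 0 at y ∈ {2}; common: ∅.
  x = 3: f ≡ 0 at y ∈ {2}; g ≡ 0 at y ∈ ∅; common: ∅.
  x = 4: f ≡ 0 at y ∈ {5}; g ≡ 0 at y ∈ {3, 6}; common: ∅.
  x = 5: f ≡ 0 at y ∈ {1}; g ≡ 0 at y ∈ {3, 5}; common: ∅.
  x = 6: f ≡ 0 at y ∈ {4}; g ≡ 0 at y ∈ {2, 5}; common: ∅.
Collecting: common zeros = ∅, so the count is 0.
Comparison with the Bézout bound: 0 ≤ 2 = deg(f)·deg(g), as expected for curves with no common component (the affine F_7-count falls short of the bound because intersections may lie at infinity, over extension fields, or carry multiplicity).


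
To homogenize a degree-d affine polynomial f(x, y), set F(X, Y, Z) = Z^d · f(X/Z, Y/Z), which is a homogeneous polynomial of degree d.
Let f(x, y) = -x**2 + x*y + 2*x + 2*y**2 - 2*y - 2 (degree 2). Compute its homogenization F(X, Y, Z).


F(X, Y, Z) = -X**2 + X*Y + 2*X*Z + 2*Y**2 - 2*Y*Z - 2*Z**2

deg(f) = 2.
Substitute x = X/Z, y = Y/Z into f, then multiply by Z^2.
  monomial -1·x^2·y^0 ↦ -1·X^2·Y^0·Z^0.
  monomial 1·x^1·y^1 ↦ 1·X^1·Y^1·Z^0.
  monomial 2·x^1·y^0 ↦ 2·X^1·Y^0·Z^1.
  monomial 2·x^0·y^2 ↦ 2·X^0·Y^2·Z^0.
  monomial -2·x^0·y^1 ↦ -2·X^0·Y^1·Z^1.
  monomial -2·x^0·y^0 ↦ -2·X^0·Y^0·Z^2.
Collecting: F(X, Y, Z) = -X**2 + X*Y + 2*X*Z + 2*Y**2 - 2*Y*Z - 2*Z**2.


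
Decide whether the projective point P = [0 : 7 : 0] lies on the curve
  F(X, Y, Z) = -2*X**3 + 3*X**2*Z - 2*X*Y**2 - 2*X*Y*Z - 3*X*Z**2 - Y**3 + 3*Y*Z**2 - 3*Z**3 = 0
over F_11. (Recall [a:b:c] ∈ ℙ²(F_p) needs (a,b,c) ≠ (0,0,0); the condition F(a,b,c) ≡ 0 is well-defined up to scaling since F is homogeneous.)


F(0,7,0) ≡ 9 (mod 11); P is NOT on the curve.

Evaluate F(0, 7, 0) term-by-term (mod 11).
  -2*X**3 ↦ -2·0·1·1 = 0
  3*X**2*Z ↦ 3·0·1·0 = 0
  -2*X*Y**2 ↦ -2·0·49·1 = 0
  -2*X*Y*Z ↦ -2·0·7·0 = 0
  -3*X*Z**2 ↦ -3·0·1·0 = 0
  -Y**3 ↦ -1·1·343·1 = -343
  3*Y*Z**2 ↦ 3·1·7·0 = 0
  -3*Z**3 ↦ -3·1·1·0 = 0
Sum: F(0, 7, 0) = (0) + (0) + (0) + (0) + (0) + (-343) + (0) + (0) = -343.
Reducing mod 11: -343 ≡ 9 (mod 11).
Since F(a, b, c) ≡ 9 ≠ 0 (mod 11), P does NOT lie on the curve.


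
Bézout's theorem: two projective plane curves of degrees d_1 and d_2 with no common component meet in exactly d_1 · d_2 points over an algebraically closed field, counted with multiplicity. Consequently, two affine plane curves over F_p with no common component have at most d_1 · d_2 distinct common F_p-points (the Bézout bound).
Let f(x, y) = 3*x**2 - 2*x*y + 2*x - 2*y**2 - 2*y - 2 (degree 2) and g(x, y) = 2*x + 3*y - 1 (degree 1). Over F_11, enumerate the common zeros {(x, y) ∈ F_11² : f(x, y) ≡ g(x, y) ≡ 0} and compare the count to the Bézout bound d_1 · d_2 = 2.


Common zeros: ∅; count = 0; Bézout bound = 2.

deg(f) = 2, deg(g) = 1, so Bézout bound = 2.
Scan x ∈ F_11. For each x, list the y ∈ F_11 with f(x, y) ≡ 0 and those with g(x, y) ≡ 0 (mod 11); the common zeros in that column are the intersection.
  x = 0: f ≡ 0 at y ∈ ∅; g ≡ 0 at y ∈ {4}; common: ∅.
  x = 1: f ≡ 0 at y ∈ ∅; g ≡ 0 at y ∈ {7}; common: ∅.
  x = 2: f ≡ 0 at y ∈ {3, 5}; g ≡ 0 at y ∈ {10}; common: ∅.
  x = 3: f ≡ 0 at y ∈ {3, 4}; g ≡ 0 at y ∈ {2}; common: ∅.
  x = 4: f ≡ 0 at y ∈ {8, 9}; g ≡ 0 at y ∈ {5}; common: ∅.
  x = 5: f ≡ 0 at y ∈ {7, 9}; g ≡ 0 at y ∈ {8}; common: ∅.
  x = 6: f ≡ 0 at y ∈ ∅; g ≡ 0 at y ∈ {0}; common: ∅.
  x = 7: f ≡ 0 at y ∈ ∅; g ≡ 0 at y ∈ {3}; common: ∅.
  x = 8: f ≡ 0 at y ∈ {5, 8}; g ≡ 0 at y ∈ {6}; common: ∅.
  x = 9: f ≡ 0 at y ∈ ∅; g ≡ 0 at y ∈ {9}; common: ∅.
  x = 10: f ≡ 0 at y ∈ {4, 7}; g ≡ 0 at y ∈ {1}; common: ∅.
Collecting: common zeros = ∅, so the count is 0.
Comparison with the Bézout bound: 0 ≤ 2 = deg(f)·deg(g), as expected for curves with no common component (the affine F_11-count falls short of the bound because intersections may lie at infinity, over extension fields, or carry multiplicity).


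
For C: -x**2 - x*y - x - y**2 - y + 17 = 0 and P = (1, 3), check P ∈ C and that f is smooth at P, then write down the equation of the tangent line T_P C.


Tangent line at P: -6*x - 8*y + 30 = 0.

Step 1: f(1, 3) = 0, so P lies on C.
Step 2: partial derivatives
  f_x(x, y) = -2*x - y - 1, f_y(x, y) = -x - 2*y - 1.
  f_x(P) = -6, f_y(P) = -8 (gradient nonzero, so P is smooth).
Step 3: tangent line at P: -6·(x − 1) + -8·(y − 3) = 0.
Expanding: -6*x - 8*y + 30 = 0.


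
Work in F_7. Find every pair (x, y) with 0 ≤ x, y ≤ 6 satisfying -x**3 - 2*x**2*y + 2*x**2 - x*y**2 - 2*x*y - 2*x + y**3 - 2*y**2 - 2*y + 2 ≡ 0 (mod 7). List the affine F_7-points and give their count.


Affine F_7-points: {(1, 1), (1, 4), (1, 5), (2, 6), (3, 2), (3, 4), (3, 6), (4, 4), (4, 5), (6, 0), (6, 2), (6, 6)}; count = 12.

For each of the 49 pairs (x, y) ∈ F_7², evaluate f(x, y) mod 7. Record the zeros.
  x = 0: [0↦2, 1↦6, 2↦5, 3↦5, 4↦5, 5↦4, 6↦1]  zeros at y ∈ ∅
  x = 1: [0↦1, 1↦0, 2↦6, 3↦4, 4↦0, 5↦0, 6↦3]  zeros at y ∈ {1, 4, 5}
  x = 2: [0↦5, 1↦2, 2↦4, 3↦3, 4↦5, 5↦2, 6↦0]  zeros at y ∈ {6}
  x = 3: [0↦1, 1↦6, 2↦0, 3↦3, 4↦0, 5↦4, 6↦0]  zeros at y ∈ {2, 4, 6}
  x = 4: [0↦4, 1↦6, 2↦2, 3↦5, 4↦0, 5↦0, 6↦4]  zeros at y ∈ {4, 5}
  x = 5: [0↦1, 1↦3, 2↦4, 3↦3, 4↦6, 5↦5, 6↦6]  zeros at y ∈ ∅
  x = 6: [0↦0, 1↦5, 2↦0, 3↦5, 4↦5, 5↦6, 6↦0]  zeros at y ∈ {0, 2, 6}
Collecting zeros: affine points = {(1, 1), (1, 4), (1, 5), (2, 6), (3, 2), (3, 4), (3, 6), (4, 4), (4, 5), (6, 0), (6, 2), (6, 6)}.
Total count |C(F_7)_aff| = 12.


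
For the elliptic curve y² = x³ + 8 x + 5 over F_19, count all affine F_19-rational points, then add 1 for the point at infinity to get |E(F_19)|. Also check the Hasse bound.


Affine points = {(0, 9), (0, 10), (4, 5), (4, 14), (7, 9), (7, 10), (8, 7), (8, 12), (12, 9), (12, 10), (13, 8), (13, 11), (14, 7), (14, 12), (15, 2), (15, 17), (16, 7), (16, 12), (17, 0)}; affine count = 19; |E(F_19)| = 20.

Discriminant check: Δ ∝ 4a³ + 27b² = 4·8³ + 27·5² = 4·512 + 27·25 ≡ 6 (mod 19). Nonzero ⇒ E is nonsingular.
For each x ∈ F_19, compute rhs = x³ + 8·x + 5 mod 19, then count y ∈ F_19 with y² ≡ rhs.
  x = 0: rhs = 5, matching y values: 9, 10 (2 points).
  x = 1: rhs = 14, matching y values: none (0 points).
  x = 2: rhs = 10, matching y values: none (0 points).
  x = 3: rhs = 18, matching y values: none (0 points).
  x = 4: rhs = 6, matching y values: 5, 14 (2 points).
  x = 5: rhs = 18, matching y values: none (0 points).
  x = 6: rhs = 3, matching y values: none (0 points).
  x = 7: rhs = 5, matching y values: 9, 10 (2 points).
  x = 8: rhs = 11, matching y values: 7, 12 (2 points).
  x = 9: rhs = 8, matching y values: none (0 points).
  x = 10: rhs = 2, matching y values: none (0 points).
  x = 11: rhs = 18, matching y values: none (0 points).
  x = 12: rhs = 5, matching y values: 9, 10 (2 points).
  x = 13: rhs = 7, matching y values: 8, 11 (2 points).
  x = 14: rhs = 11, matching y values: 7, 12 (2 points).
  x = 15: rhs = 4, matching y values: 2, 17 (2 points).
  x = 16: rhs = 11, matching y values: 7, 12 (2 points).
  x = 17: rhs = 0, matching y values: 0 (1 points).
  x = 18: rhs = 15, matching y values: none (0 points).
Total affine count: 19.
Full point count |E(F_19)| = 19 + 1 = 20.
Hasse bound: |20 − (19+1)| = |0| = 0 ≤ 2√19 ≈ 8.7178 ✓.


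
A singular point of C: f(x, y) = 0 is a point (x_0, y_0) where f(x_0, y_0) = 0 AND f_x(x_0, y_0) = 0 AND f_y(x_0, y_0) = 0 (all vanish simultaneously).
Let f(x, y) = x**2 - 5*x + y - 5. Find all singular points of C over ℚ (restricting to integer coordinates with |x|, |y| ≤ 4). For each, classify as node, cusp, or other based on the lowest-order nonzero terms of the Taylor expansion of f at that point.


No singular points in the scanned grid; C is smooth there.

Compute partial derivatives:
  f_x = 2*x - 5.
  f_y = 1.
f_y = 1 is a nonzero constant, so f_y never vanishes: no point (x, y) can satisfy f = f_x = f_y = 0. In particular no (x, y) ∈ {−4, ..., 4}² is singular; the curve is smooth.


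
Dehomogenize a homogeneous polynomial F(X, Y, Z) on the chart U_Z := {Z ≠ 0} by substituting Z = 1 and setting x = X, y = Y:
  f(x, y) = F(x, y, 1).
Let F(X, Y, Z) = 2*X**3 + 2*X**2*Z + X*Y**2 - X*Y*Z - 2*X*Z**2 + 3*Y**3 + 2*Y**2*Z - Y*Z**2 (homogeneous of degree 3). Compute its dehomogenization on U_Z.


f(x, y) = 2*x**3 + 2*x**2 + x*y**2 - x*y - 2*x + 3*y**3 + 2*y**2 - y

On U_Z we set Z = 1. Each monomial c·X^i·Y^j·Z^k in F becomes c·x^i·y^j·1^k = c·x^i·y^j.
Substituting Z = 1: F(X, Y, 1) = 2*x**3 + 2*x**2 + x*y**2 - x*y - 2*x + 3*y**3 + 2*y**2 - y.
Note: deg(f) ≤ deg(F) = 3; strict inequality happens when F is divisible by Z (lost terms).


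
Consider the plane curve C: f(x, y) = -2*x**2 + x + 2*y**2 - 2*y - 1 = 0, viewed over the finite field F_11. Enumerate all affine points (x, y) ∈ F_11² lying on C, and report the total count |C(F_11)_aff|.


Affine F_11-points: {(0, 3), (0, 9), (1, 4), (1, 8), (2, 5), (2, 7), (3, 6), (4, 5), (4, 7), (5, 4), (5, 8), (6, 3), (6, 9), (7, 2), (7, 10), (8, 0), (8, 1), (9, 0), (9, 1), (10, 2), (10, 10)}; count = 21.

For each of the 121 pairs (x, y) ∈ F_11², evaluate f(x, y) mod 11. Record the zeros.
  x = 0: [0↦10, 1↦10, 2↦3, 3↦0, 4↦1, 5↦6, 6↦4, 7↦6, 8↦1, 9↦0, 10↦3]  zeros at y ∈ {3, 9}
  x = 1: [0↦9, 1↦9, 2↦2, 3↦10, 4↦0, 5↦5, 6↦3, 7↦5, 8↦0, 9↦10, 10↦2]  zeros at y ∈ {4, 8}
  x = 2: [0↦4, 1↦4, 2↦8, 3↦5, 4↦6, 5↦0, 6↦9, 7↦0, 8↦6, 9↦5, 10↦8]  zeros at y ∈ {5, 7}
  x = 3: [0↦6, 1↦6, 2↦10, 3↦7, 4↦8, 5↦2, 6↦0, 7↦2, 8↦8, 9↦7, 10↦10]  zeros at y ∈ {6}
  x = 4: [0↦4, 1↦4, 2↦8, 3↦5, 4↦6, 5↦0, 6↦9, 7↦0, 8↦6, 9↦5, 10↦8]  zeros at y ∈ {5, 7}
  x = 5: [0↦9, 1↦9, 2↦2, 3↦10, 4↦0, 5↦5, 6↦3, 7↦5, 8↦0, 9↦10, 10↦2]  zeros at y ∈ {4, 8}
  x = 6: [0↦10, 1↦10, 2↦3, 3↦0, 4↦1, 5↦6, 6↦4, 7↦6, 8↦1, 9↦0, 10↦3]  zeros at y ∈ {3, 9}
  x = 7: [0↦7, 1↦7, 2↦0, 3↦8, 4↦9, 5↦3, 6↦1, 7↦3, 8↦9, 9↦8, 10↦0]  zeros at y ∈ {2, 10}
  x = 8: [0↦0, 1↦0, 2↦4, 3↦1, 4↦2, 5↦7, 6↦5, 7↦7, 8↦2, 9↦1, 10↦4]  zeros at y ∈ {0, 1}
  x = 9: [0↦0, 1↦0, 2↦4, 3↦1, 4↦2, 5↦7, 6↦5, 7↦7, 8↦2, 9↦1, 10↦4]  zeros at y ∈ {0, 1}
  x = 10: [0↦7, 1↦7, 2↦0, 3↦8, 4↦9, 5↦3, 6↦1, 7↦3, 8↦9, 9↦8, 10↦0]  zeros at y ∈ {2, 10}
Collecting zeros: affine points = {(0, 3), (0, 9), (1, 4), (1, 8), (2, 5), (2, 7), (3, 6), (4, 5), (4, 7), (5, 4), (5, 8), (6, 3), (6, 9), (7, 2), (7, 10), (8, 0), (8, 1), (9, 0), (9, 1), (10, 2), (10, 10)}.
Total count |C(F_11)_aff| = 21.


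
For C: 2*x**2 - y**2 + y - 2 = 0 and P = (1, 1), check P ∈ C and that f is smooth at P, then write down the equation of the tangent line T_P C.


Tangent line at P: 4*x - y - 3 = 0.

Step 1: f(1, 1) = 0, so P lies on C.
Step 2: partial derivatives
  f_x(x, y) = 4*x, f_y(x, y) = 1 - 2*y.
  f_x(P) = 4, f_y(P) = -1 (gradient nonzero, so P is smooth).
Step 3: tangent line at P: 4·(x − 1) + -1·(y − 1) = 0.
Expanding: 4*x - y - 3 = 0.


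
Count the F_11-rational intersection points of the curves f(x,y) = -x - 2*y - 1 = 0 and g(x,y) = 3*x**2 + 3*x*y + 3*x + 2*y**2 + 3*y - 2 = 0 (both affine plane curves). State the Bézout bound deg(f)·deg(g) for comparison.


Common zeros: {(1, 10), (4, 3)}; count = 2; Bézout bound = 2.

deg(f) = 1, deg(g) = 2, so Bézout bound = 2.
Scan x ∈ F_11. For each x, list the y ∈ F_11 with f(x, y) ≡ 0 and those with g(x, y) ≡ 0 (mod 11); the common zeros in that column are the intersection.
  x = 0: f ≡ 0 at y ∈ {5}; g ≡ 0 at y ∈ {6, 9}; common: ∅.
  x = 1: f ≡ 0 at y ∈ {10}; g ≡ 0 at y ∈ {9, 10}; common: {10}.
  x = 2: f ≡ 0 at y ∈ {4}; g ≡ 0 at y ∈ ∅; common: ∅.
  x = 3: f ≡ 0 at y ∈ {9}; g ≡ 0 at y ∈ {2, 3}; common: ∅.
  x = 4: f ≡ 0 at y ∈ {3}; g ≡ 0 at y ∈ {3, 6}; common: {3}.
  x = 5: f ≡ 0 at y ∈ {8}; g ≡ 0 at y ∈ {0, 2}; common: ∅.
  x = 6: f ≡ 0 at y ∈ {2}; g ≡ 0 at y ∈ ∅; common: ∅.
  x = 7: f ≡ 0 at y ∈ {7}; g ≡ 0 at y ∈ ∅; common: ∅.
  x = 8: f ≡ 0 at y ∈ {1}; g ≡ 0 at y ∈ ∅; common: ∅.
  x = 9: f ≡ 0 at y ∈ {6}; g ≡ 0 at y ∈ ∅; common: ∅.
  x = 10: f ≡ 0 at y ∈ {0}; g ≡ 0 at y ∈ {1, 10}; common: ∅.
Collecting: common zeros = {(1, 10), (4, 3)}, so the count is 2.
Comparison with the Bézout bound: 2 ≤ 2 = deg(f)·deg(g), as expected for curves with no common component (the bound is attained).
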